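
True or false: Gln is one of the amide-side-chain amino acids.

True

Asparagine (N) and glutamine (Q) have uncharged amide side chains.
Glutamine is in this group.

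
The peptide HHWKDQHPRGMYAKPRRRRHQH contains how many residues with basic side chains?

12

The basic amino acids are Lys (K), Arg (R), and His (H).
Matching residues: H1, H2, K4, H7, R9, K14, R16, R17, R18, R19, H20, H22.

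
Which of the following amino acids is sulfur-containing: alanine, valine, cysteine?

cysteine

The sulfur-bearing residues are cysteine (–SH) and methionine (–S–CH₃).
Of the listed options, only cysteine belongs to this group.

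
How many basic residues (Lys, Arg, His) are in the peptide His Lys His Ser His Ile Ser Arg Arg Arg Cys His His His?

Matching residues: His1, Lys2, His3, His5, Arg8, Arg9, Arg10, His12, His13, His14.

10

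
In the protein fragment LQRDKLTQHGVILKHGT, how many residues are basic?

5

K, R, and H are the three residues with basic side chains (ε-amine, guanidinium, and imidazole respectively).
Matching residues: R3, K5, H9, K14, H15.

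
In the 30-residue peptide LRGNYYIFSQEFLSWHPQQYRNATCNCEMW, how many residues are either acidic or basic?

Acidic: D, E. Basic: H, K, R.
Acidic residues here: E11, E28 (2).
Basic residues here: R2, H16, R21 (3).
The two groups share no amino acid, so total = 2 + 3 = 5.

5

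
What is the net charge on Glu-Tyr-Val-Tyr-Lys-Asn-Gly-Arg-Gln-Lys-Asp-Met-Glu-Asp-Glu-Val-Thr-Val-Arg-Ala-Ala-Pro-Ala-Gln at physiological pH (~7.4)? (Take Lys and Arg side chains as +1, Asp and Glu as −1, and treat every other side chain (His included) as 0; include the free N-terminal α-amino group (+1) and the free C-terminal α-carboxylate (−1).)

-1

Positive (K, R): Lys5, Arg8, Lys10, Arg19 → +4.
Negative (D, E): Glu1, Asp11, Glu13, Asp14, Glu15 → −5.
The N-terminus (+1) and C-terminus (−1) cancel.
Net charge = (+4) + (−5) = −1.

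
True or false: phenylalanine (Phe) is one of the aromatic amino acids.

True

The aromatic amino acids are Phe (F, benzyl), Trp (W, indole), and Tyr (Y, phenol).
Phenylalanine is in this group.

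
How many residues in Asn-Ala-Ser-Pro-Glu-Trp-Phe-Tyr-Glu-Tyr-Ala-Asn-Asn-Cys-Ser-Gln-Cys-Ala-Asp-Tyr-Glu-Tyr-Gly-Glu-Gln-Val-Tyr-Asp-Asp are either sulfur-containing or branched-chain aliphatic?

Sulfur-containing: C, M. Branched-chain aliphatic: I, L, V.
Sulfur-containing residues here: Cys14, Cys17 (2).
Branched-chain aliphatic residues here: Val26 (1).
The two groups share no amino acid, so total = 2 + 1 = 3.

3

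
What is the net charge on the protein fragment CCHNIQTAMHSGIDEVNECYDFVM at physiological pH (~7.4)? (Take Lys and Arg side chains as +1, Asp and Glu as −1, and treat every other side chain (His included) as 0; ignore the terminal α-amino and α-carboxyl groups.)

-4

Positive (K, R): none → +0.
Negative (D, E): D14, E15, E18, D21 → −4.
Net charge = (+0) + (−4) = −4.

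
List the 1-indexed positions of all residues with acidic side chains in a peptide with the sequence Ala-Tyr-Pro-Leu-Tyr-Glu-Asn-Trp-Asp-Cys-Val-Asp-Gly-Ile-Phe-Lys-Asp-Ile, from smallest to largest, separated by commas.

6, 9, 12, 17

Aspartate (D) and glutamate (E) have carboxylic-acid side chains and are the acidic amino acids.
Matching residues: Glu6, Asp9, Asp12, Asp17.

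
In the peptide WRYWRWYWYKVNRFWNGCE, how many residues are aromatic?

9

The aromatic amino acids are Phe (F, benzyl), Trp (W, indole), and Tyr (Y, phenol).
Matching residues: W1, Y3, W4, W6, Y7, W8, Y9, F14, W15.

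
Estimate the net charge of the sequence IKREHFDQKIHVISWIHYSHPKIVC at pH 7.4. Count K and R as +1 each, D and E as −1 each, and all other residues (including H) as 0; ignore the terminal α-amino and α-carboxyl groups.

+2

Positive (K, R): K2, R3, K9, K22 → +4.
Negative (D, E): E4, D7 → −2.
Net charge = (+4) + (−2) = +2.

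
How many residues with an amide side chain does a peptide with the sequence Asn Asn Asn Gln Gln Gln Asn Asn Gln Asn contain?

10

The amide-side-chain residues are Asn (N) and Gln (Q).
Matching residues: Asn1, Asn2, Asn3, Gln4, Gln5, Gln6, Asn7, Asn8, Gln9, Asn10.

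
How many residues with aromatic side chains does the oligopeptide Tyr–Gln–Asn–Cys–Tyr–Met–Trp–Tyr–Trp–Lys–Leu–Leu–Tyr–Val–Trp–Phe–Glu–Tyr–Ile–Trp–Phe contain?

11

The aromatic amino acids are Phe (F, benzyl), Trp (W, indole), and Tyr (Y, phenol).
Matching residues: Tyr1, Tyr5, Trp7, Tyr8, Trp9, Tyr13, Trp15, Phe16, Tyr18, Trp20, Phe21.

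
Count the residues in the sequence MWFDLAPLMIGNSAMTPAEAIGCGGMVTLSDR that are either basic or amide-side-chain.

Basic: H, K, R. Amide-side-chain: N, Q.
Basic residues here: R32 (1).
Amide-side-chain residues here: N12 (1).
The two groups share no amino acid, so total = 1 + 1 = 2.

2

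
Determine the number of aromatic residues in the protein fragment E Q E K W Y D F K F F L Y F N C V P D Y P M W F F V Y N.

The aromatic amino acids are Phe (F, benzyl), Trp (W, indole), and Tyr (Y, phenol).
Matching residues: W5, Y6, F8, F10, F11, Y13, F14, Y20, W23, F24, F25, Y27.

12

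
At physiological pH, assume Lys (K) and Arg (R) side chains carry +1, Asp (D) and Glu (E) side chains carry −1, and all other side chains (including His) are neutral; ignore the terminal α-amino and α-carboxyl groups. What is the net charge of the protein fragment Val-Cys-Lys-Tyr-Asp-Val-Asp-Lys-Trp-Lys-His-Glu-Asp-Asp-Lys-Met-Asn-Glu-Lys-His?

-1

Positive (K, R): Lys3, Lys8, Lys10, Lys15, Lys19 → +5.
Negative (D, E): Asp5, Asp7, Glu12, Asp13, Asp14, Glu18 → −6.
Net charge = (+5) + (−6) = −1.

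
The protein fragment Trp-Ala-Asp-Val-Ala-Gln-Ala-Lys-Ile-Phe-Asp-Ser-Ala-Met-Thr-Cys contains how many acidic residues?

2

Aspartate (D) and glutamate (E) have carboxylic-acid side chains and are the acidic amino acids.
Matching residues: Asp3, Asp11.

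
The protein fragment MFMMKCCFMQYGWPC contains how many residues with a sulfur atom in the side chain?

7

Cysteine (C, thiol) and methionine (M, thioether) are the two sulfur-containing amino acids.
Matching residues: M1, M3, M4, C6, C7, M9, C15.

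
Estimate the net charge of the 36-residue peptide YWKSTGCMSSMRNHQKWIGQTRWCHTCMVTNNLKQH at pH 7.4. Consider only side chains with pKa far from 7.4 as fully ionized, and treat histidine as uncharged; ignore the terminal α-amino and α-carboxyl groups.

At pH ~7.4 the Lys and Arg side chains are protonated (+1), the Asp and Glu side chains are deprotonated (−1), and with His taken as neutral all other side chains carry no charge.
Positive (K, R): K3, R12, K16, R22, K34 → +5.
Negative (D, E): none → −0.
Net charge = (+5) + (−0) = +5.

+5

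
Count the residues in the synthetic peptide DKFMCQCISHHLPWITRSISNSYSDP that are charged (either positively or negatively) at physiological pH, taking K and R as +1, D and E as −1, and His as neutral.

4

Charged side chains at pH ~7.4: K, R (positive); D, E (negative).
Matching residues: D1, K2, R17, D25.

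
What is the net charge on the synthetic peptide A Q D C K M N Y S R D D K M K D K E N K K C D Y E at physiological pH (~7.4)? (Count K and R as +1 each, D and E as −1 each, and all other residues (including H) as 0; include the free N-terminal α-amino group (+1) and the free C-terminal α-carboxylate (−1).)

Positive (K, R): K5, R10, K13, K15, K17, K20, K21 → +7.
Negative (D, E): D3, D11, D12, D16, E18, D23, E25 → −7.
The N-terminus (+1) and C-terminus (−1) cancel.
Net charge = (+7) + (−7) = 0.

0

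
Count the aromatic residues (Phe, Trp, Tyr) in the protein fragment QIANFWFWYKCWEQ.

Matching residues: F5, W6, F7, W8, Y9, W12.

6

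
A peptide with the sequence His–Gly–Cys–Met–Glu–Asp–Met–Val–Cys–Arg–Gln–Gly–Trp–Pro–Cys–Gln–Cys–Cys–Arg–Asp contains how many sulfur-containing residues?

The sulfur-bearing residues are cysteine (–SH) and methionine (–S–CH₃).
Matching residues: Cys3, Met4, Met7, Cys9, Cys15, Cys17, Cys18.

7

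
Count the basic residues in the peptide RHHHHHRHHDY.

9

K, R, and H are the three residues with basic side chains (ε-amine, guanidinium, and imidazole respectively).
Matching residues: R1, H2, H3, H4, H5, H6, R7, H8, H9.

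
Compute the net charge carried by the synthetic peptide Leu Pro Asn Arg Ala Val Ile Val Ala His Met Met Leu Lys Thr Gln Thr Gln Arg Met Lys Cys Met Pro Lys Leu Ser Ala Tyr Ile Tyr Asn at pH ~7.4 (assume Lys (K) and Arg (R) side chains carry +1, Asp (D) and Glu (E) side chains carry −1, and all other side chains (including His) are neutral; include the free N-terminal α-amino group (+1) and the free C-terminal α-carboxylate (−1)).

Positive (K, R): Arg4, Lys14, Arg19, Lys21, Lys25 → +5.
Negative (D, E): none → −0.
The N-terminus (+1) and C-terminus (−1) cancel.
Net charge = (+5) + (−0) = +5.

+5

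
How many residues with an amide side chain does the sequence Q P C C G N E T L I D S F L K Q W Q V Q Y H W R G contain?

Only N (asparagine) and Q (glutamine) carry a side-chain carboxamide.
Matching residues: Q1, N6, Q16, Q18, Q20.

5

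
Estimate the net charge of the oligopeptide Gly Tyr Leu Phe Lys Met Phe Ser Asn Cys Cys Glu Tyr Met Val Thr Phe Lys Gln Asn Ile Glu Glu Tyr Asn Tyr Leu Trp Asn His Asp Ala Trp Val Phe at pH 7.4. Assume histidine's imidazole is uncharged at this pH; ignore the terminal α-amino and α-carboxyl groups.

Near pH 7.4, K and R contribute +1 each, D and E contribute −1 each, and every other side chain (His included, as stated) is uncharged.
Positive (K, R): Lys5, Lys18 → +2.
Negative (D, E): Glu12, Glu22, Glu23, Asp31 → −4.
Net charge = (+2) + (−4) = −2.

-2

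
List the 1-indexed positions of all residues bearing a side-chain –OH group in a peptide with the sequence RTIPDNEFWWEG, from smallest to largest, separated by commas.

2

The –OH-bearing residues are Ser, Thr (aliphatic alcohols), and Tyr (phenol).
Matching residues: T2.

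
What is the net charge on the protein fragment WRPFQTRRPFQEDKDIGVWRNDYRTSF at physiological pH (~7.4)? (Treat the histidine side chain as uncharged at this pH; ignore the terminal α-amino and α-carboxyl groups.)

+2

At pH ~7.4 the Lys and Arg side chains are protonated (+1), the Asp and Glu side chains are deprotonated (−1), and with His taken as neutral all other side chains carry no charge.
Positive (K, R): R2, R7, R8, K14, R20, R24 → +6.
Negative (D, E): E12, D13, D15, D22 → −4.
Net charge = (+6) + (−4) = +2.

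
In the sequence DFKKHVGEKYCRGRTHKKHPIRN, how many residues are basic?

K, R, and H are the three residues with basic side chains (ε-amine, guanidinium, and imidazole respectively).
Matching residues: K3, K4, H5, K9, R12, R14, H16, K17, K18, H19, R22.

11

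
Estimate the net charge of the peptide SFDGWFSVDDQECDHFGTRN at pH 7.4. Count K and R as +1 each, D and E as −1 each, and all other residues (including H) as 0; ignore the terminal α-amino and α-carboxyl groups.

Positive (K, R): R19 → +1.
Negative (D, E): D3, D9, D10, E12, D14 → −5.
Net charge = (+1) + (−5) = −4.

-4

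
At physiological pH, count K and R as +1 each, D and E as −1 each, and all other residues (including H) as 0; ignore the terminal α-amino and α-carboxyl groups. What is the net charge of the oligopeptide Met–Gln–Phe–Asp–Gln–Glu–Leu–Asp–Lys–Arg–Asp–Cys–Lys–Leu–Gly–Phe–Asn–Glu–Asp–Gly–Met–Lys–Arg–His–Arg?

0

Positive (K, R): Lys9, Arg10, Lys13, Lys22, Arg23, Arg25 → +6.
Negative (D, E): Asp4, Glu6, Asp8, Asp11, Glu18, Asp19 → −6.
Net charge = (+6) + (−6) = 0.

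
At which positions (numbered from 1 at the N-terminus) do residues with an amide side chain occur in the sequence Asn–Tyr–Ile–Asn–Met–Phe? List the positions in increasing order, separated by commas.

1, 4

The amide-side-chain residues are Asn (N) and Gln (Q).
Matching residues: Asn1, Asn4.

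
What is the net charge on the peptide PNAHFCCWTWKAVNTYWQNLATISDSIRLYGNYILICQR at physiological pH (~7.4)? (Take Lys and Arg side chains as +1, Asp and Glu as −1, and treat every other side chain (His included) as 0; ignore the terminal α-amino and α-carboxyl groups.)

Positive (K, R): K11, R28, R39 → +3.
Negative (D, E): D25 → −1.
Net charge = (+3) + (−1) = +2.

+2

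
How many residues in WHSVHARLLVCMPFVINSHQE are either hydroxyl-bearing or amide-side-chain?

Hydroxyl-bearing: S, T, Y. Amide-side-chain: N, Q.
Hydroxyl-bearing residues here: S3, S18 (2).
Amide-side-chain residues here: N17, Q20 (2).
The two groups share no amino acid, so total = 2 + 2 = 4.

4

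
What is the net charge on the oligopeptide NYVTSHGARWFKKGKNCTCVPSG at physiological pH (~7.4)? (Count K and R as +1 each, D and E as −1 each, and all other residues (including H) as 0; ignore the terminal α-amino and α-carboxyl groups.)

Positive (K, R): R9, K12, K13, K15 → +4.
Negative (D, E): none → −0.
Net charge = (+4) + (−0) = +4.

+4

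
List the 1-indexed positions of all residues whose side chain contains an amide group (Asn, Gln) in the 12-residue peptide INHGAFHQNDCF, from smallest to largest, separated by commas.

Matching residues: N2, Q8, N9.

2, 8, 9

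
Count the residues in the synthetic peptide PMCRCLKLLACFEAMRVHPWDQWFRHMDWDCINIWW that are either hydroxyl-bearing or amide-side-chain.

2

Hydroxyl-bearing: S, T, Y. Amide-side-chain: N, Q.
Hydroxyl-bearing residues here: none (0).
Amide-side-chain residues here: Q22, N33 (2).
The two groups share no amino acid, so total = 0 + 2 = 2.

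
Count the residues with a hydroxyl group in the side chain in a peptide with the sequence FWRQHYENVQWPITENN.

Serine (S), threonine (T), and tyrosine (Y) each carry a hydroxyl group on the side chain.
Matching residues: Y6, T14.

2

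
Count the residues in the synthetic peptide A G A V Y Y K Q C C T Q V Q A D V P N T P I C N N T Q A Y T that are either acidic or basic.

2

Acidic: D, E. Basic: H, K, R.
Acidic residues here: D16 (1).
Basic residues here: K7 (1).
The two groups share no amino acid, so total = 1 + 1 = 2.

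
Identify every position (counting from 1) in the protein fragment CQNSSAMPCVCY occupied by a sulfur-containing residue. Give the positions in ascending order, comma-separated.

1, 7, 9, 11

Only Cys (C) and Met (M) have a sulfur atom in the side chain.
Matching residues: C1, M7, C9, C11.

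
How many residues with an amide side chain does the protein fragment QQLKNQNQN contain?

Asparagine (N) and glutamine (Q) have uncharged amide side chains.
Matching residues: Q1, Q2, N5, Q6, N7, Q8, N9.

7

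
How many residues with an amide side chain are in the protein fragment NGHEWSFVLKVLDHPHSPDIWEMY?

1

Only N (asparagine) and Q (glutamine) carry a side-chain carboxamide.
Matching residues: N1.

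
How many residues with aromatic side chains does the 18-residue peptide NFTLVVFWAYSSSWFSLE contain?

6

Phenylalanine (F), tryptophan (W), and tyrosine (Y) have aromatic ring side chains.
Matching residues: F2, F7, W8, Y10, W14, F15.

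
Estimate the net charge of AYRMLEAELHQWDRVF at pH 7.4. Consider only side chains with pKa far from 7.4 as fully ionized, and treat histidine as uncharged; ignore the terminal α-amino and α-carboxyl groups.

Near pH 7.4, K and R contribute +1 each, D and E contribute −1 each, and every other side chain (His included, as stated) is uncharged.
Positive (K, R): R3, R14 → +2.
Negative (D, E): E6, E8, D13 → −3.
Net charge = (+2) + (−3) = −1.

-1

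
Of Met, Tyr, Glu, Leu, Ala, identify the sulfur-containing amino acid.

Cysteine (C, thiol) and methionine (M, thioether) are the two sulfur-containing amino acids.
Of the listed options, only Met belongs to this group.

Met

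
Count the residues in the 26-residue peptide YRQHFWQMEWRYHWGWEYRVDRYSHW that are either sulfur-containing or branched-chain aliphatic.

2

Sulfur-containing: C, M. Branched-chain aliphatic: I, L, V.
Sulfur-containing residues here: M8 (1).
Branched-chain aliphatic residues here: V20 (1).
The two groups share no amino acid, so total = 1 + 1 = 2.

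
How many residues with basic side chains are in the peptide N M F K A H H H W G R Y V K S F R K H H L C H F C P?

K, R, and H are the three residues with basic side chains (ε-amine, guanidinium, and imidazole respectively).
Matching residues: K4, H6, H7, H8, R11, K14, R17, K18, H19, H20, H23.

11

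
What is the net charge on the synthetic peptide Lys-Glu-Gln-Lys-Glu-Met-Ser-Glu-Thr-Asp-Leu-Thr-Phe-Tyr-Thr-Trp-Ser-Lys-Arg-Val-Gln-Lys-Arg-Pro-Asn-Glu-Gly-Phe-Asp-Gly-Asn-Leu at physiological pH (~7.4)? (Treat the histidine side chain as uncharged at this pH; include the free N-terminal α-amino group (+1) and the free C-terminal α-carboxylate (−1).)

0

At pH ~7.4 the Lys and Arg side chains are protonated (+1), the Asp and Glu side chains are deprotonated (−1), and with His taken as neutral all other side chains carry no charge.
Positive (K, R): Lys1, Lys4, Lys18, Arg19, Lys22, Arg23 → +6.
Negative (D, E): Glu2, Glu5, Glu8, Asp10, Glu26, Asp29 → −6.
The N-terminus (+1) and C-terminus (−1) cancel.
Net charge = (+6) + (−6) = 0.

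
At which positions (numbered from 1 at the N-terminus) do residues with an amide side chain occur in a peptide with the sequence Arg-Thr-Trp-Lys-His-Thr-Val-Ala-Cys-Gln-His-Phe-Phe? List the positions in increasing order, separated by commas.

10

Asparagine (N) and glutamine (Q) have uncharged amide side chains.
Matching residues: Gln10.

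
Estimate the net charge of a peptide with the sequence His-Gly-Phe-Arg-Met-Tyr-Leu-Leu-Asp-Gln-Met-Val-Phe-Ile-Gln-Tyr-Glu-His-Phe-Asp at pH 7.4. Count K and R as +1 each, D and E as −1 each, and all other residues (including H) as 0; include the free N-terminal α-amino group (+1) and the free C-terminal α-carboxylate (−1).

-2

Positive (K, R): Arg4 → +1.
Negative (D, E): Asp9, Glu17, Asp20 → −3.
The N-terminus (+1) and C-terminus (−1) cancel.
Net charge = (+1) + (−3) = −2.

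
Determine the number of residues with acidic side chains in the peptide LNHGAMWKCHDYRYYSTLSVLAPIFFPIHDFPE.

3

Aspartate (D) and glutamate (E) have carboxylic-acid side chains and are the acidic amino acids.
Matching residues: D11, D30, E33.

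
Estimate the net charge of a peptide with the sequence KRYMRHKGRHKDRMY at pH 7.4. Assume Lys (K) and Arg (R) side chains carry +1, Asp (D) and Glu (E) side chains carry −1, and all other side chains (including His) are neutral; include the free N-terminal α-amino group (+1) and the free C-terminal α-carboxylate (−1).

Positive (K, R): K1, R2, R5, K7, R9, K11, R13 → +7.
Negative (D, E): D12 → −1.
The N-terminus (+1) and C-terminus (−1) cancel.
Net charge = (+7) + (−1) = +6.

+6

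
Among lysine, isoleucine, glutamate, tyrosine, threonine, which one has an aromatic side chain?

F, W, and Y each carry an aromatic ring on the side chain.
Of the listed options, only tyrosine belongs to this group.

tyrosine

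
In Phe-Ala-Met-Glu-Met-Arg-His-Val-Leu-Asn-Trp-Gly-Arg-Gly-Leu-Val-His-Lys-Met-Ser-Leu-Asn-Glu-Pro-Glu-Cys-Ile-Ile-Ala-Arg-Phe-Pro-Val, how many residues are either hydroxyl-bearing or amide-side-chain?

3

Hydroxyl-bearing: S, T, Y. Amide-side-chain: N, Q.
Hydroxyl-bearing residues here: Ser20 (1).
Amide-side-chain residues here: Asn10, Asn22 (2).
The two groups share no amino acid, so total = 1 + 2 = 3.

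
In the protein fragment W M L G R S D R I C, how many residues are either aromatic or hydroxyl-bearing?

Aromatic: F, W, Y. Hydroxyl-bearing: S, T, Y.
Aromatic residues here: W1 (1).
Hydroxyl-bearing residues here: S6 (1).
(Y belongs to both groups, but none appear in this sequence.) Total = 1 + 1 = 2.

2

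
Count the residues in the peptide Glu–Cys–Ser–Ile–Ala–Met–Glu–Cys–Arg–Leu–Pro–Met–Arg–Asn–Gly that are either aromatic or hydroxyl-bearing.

Aromatic: F, W, Y. Hydroxyl-bearing: S, T, Y.
Aromatic residues here: none (0).
Hydroxyl-bearing residues here: Ser3 (1).
(Y belongs to both groups, but none appear in this sequence.) Total = 0 + 1 = 1.

1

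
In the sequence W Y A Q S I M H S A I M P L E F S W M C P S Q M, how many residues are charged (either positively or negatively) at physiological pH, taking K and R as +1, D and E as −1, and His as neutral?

1

Charged side chains at pH ~7.4: K, R (positive); D, E (negative).
Matching residues: E15.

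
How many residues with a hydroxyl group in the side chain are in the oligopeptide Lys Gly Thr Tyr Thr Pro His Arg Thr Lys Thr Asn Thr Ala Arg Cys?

The –OH-bearing residues are Ser, Thr (aliphatic alcohols), and Tyr (phenol).
Matching residues: Thr3, Tyr4, Thr5, Thr9, Thr11, Thr13.

6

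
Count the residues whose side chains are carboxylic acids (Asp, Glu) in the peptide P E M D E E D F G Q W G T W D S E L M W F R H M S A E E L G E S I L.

10

Matching residues: E2, D4, E5, E6, D7, D15, E17, E27, E28, E31.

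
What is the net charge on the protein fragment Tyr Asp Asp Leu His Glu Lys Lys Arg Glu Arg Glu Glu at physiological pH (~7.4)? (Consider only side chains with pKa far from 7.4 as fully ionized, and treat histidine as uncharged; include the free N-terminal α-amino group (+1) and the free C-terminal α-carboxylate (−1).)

-2

The side chains ionized at physiological pH are Lys/Arg (+1) and Asp/Glu (−1); with His treated as neutral, nothing else contributes.
Positive (K, R): Lys7, Lys8, Arg9, Arg11 → +4.
Negative (D, E): Asp2, Asp3, Glu6, Glu10, Glu12, Glu13 → −6.
The N-terminus (+1) and C-terminus (−1) cancel.
Net charge = (+4) + (−6) = −2.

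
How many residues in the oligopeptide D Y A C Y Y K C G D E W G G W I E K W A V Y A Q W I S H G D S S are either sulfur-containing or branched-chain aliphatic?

5

Sulfur-containing: C, M. Branched-chain aliphatic: I, L, V.
Sulfur-containing residues here: C4, C8 (2).
Branched-chain aliphatic residues here: I16, V21, I26 (3).
The two groups share no amino acid, so total = 2 + 3 = 5.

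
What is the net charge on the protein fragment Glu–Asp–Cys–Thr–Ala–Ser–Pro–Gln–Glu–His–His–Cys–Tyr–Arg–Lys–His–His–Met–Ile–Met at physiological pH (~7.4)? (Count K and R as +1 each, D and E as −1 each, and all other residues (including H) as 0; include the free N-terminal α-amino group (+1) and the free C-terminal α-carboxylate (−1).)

Positive (K, R): Arg14, Lys15 → +2.
Negative (D, E): Glu1, Asp2, Glu9 → −3.
The N-terminus (+1) and C-terminus (−1) cancel.
Net charge = (+2) + (−3) = −1.

-1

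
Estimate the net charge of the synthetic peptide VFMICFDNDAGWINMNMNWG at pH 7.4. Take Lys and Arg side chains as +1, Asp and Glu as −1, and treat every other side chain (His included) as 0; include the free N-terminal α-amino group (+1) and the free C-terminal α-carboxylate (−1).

-2

Positive (K, R): none → +0.
Negative (D, E): D7, D9 → −2.
The N-terminus (+1) and C-terminus (−1) cancel.
Net charge = (+0) + (−2) = −2.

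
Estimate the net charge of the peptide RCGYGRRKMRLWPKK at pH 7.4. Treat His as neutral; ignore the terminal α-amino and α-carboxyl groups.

+7

The side chains ionized at physiological pH are Lys/Arg (+1) and Asp/Glu (−1); with His treated as neutral, nothing else contributes.
Positive (K, R): R1, R6, R7, K8, R10, K14, K15 → +7.
Negative (D, E): none → −0.
Net charge = (+7) + (−0) = +7.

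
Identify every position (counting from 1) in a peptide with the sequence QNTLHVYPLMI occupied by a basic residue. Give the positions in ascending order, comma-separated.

Lysine (K), arginine (R), and histidine (H) have basic, nitrogen-containing side chains.
Matching residues: H5.

5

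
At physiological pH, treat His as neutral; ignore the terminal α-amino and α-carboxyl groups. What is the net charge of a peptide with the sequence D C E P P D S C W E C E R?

The side chains ionized at physiological pH are Lys/Arg (+1) and Asp/Glu (−1); with His treated as neutral, nothing else contributes.
Positive (K, R): R13 → +1.
Negative (D, E): D1, E3, D6, E10, E12 → −5.
Net charge = (+1) + (−5) = −4.

-4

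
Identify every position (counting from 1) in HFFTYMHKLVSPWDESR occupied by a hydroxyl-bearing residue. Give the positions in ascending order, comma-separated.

Serine (S), threonine (T), and tyrosine (Y) each carry a hydroxyl group on the side chain.
Matching residues: T4, Y5, S11, S16.

4, 5, 11, 16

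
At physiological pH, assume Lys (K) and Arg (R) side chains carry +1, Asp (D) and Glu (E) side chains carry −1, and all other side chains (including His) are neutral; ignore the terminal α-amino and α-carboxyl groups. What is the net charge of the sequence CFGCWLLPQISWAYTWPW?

Positive (K, R): none → +0.
Negative (D, E): none → −0.
Net charge = (+0) + (−0) = 0.

0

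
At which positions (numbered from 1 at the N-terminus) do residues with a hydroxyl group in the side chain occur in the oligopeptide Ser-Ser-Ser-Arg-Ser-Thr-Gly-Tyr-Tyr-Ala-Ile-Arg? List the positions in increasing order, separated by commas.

Serine (S), threonine (T), and tyrosine (Y) each carry a hydroxyl group on the side chain.
Matching residues: Ser1, Ser2, Ser3, Ser5, Thr6, Tyr8, Tyr9.

1, 2, 3, 5, 6, 8, 9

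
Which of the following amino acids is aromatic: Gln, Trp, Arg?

F, W, and Y each carry an aromatic ring on the side chain.
Of the listed options, only Trp belongs to this group.

Trp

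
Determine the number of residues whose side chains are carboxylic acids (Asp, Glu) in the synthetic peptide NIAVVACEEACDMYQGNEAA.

Matching residues: E8, E9, D12, E18.

4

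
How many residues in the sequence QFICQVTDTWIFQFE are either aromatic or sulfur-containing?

5

Aromatic: F, W, Y. Sulfur-containing: C, M.
Aromatic residues here: F2, W10, F12, F14 (4).
Sulfur-containing residues here: C4 (1).
The two groups share no amino acid, so total = 4 + 1 = 5.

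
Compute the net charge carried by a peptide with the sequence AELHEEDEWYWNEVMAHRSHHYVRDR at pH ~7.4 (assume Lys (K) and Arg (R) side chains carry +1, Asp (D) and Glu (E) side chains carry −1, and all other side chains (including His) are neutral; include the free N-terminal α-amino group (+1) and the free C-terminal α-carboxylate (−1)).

-4

Positive (K, R): R18, R24, R26 → +3.
Negative (D, E): E2, E5, E6, D7, E8, E13, D25 → −7.
The N-terminus (+1) and C-terminus (−1) cancel.
Net charge = (+3) + (−7) = −4.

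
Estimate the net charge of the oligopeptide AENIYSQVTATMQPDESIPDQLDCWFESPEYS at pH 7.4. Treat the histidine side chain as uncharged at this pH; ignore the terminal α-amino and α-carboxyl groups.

-7

The side chains ionized at physiological pH are Lys/Arg (+1) and Asp/Glu (−1); with His treated as neutral, nothing else contributes.
Positive (K, R): none → +0.
Negative (D, E): E2, D15, E16, D20, D23, E27, E30 → −7.
Net charge = (+0) + (−7) = −7.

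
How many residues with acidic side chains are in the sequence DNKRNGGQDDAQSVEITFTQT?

Only D (aspartate) and E (glutamate) carry a side-chain carboxylic acid.
Matching residues: D1, D9, D10, E15.

4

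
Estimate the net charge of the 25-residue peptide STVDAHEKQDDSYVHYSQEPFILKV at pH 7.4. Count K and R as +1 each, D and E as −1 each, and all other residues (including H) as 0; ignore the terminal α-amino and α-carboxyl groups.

Positive (K, R): K8, K24 → +2.
Negative (D, E): D4, E7, D10, D11, E19 → −5.
Net charge = (+2) + (−5) = −3.

-3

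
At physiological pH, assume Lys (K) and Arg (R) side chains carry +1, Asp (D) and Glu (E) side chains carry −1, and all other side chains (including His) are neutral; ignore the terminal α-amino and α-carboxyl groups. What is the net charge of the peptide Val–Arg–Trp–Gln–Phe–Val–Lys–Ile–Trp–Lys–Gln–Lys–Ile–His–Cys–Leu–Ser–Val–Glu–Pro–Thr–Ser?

+3

Positive (K, R): Arg2, Lys7, Lys10, Lys12 → +4.
Negative (D, E): Glu19 → −1.
Net charge = (+4) + (−1) = +3.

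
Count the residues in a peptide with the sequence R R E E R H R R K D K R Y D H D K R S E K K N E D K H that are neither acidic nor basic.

Acidic: D, E. Basic: K, R, H. All other residues are neither.
Matching residues: Y13, S19, N23.

3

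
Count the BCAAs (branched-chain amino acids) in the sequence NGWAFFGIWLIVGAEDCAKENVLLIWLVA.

10

V, L, and I make up the branched-chain aliphatic group.
Matching residues: I8, L10, I11, V12, V22, L23, L24, I25, L27, V28.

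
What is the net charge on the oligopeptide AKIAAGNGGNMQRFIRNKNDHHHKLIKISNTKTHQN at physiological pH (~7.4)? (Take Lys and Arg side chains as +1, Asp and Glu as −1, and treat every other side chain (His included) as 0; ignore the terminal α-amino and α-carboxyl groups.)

+6

Positive (K, R): K2, R13, R16, K18, K24, K27, K32 → +7.
Negative (D, E): D20 → −1.
Net charge = (+7) + (−1) = +6.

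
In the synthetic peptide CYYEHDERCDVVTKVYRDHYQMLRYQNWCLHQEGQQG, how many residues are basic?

7

K, R, and H are the three residues with basic side chains (ε-amine, guanidinium, and imidazole respectively).
Matching residues: H5, R8, K14, R17, H19, R24, H31.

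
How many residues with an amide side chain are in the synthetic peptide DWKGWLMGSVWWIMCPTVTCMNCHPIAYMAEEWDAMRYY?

1

Only N (asparagine) and Q (glutamine) carry a side-chain carboxamide.
Matching residues: N22.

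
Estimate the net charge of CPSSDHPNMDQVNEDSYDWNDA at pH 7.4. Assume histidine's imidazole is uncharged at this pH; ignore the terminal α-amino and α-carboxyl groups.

The side chains ionized at physiological pH are Lys/Arg (+1) and Asp/Glu (−1); with His treated as neutral, nothing else contributes.
Positive (K, R): none → +0.
Negative (D, E): D5, D10, E14, D15, D18, D21 → −6.
Net charge = (+0) + (−6) = −6.

-6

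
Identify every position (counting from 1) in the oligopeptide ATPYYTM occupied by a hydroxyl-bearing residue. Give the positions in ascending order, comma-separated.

2, 4, 5, 6

The –OH-bearing residues are Ser, Thr (aliphatic alcohols), and Tyr (phenol).
Matching residues: T2, Y4, Y5, T6.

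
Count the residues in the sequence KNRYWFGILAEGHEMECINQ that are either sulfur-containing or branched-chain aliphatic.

5

Sulfur-containing: C, M. Branched-chain aliphatic: I, L, V.
Sulfur-containing residues here: M15, C17 (2).
Branched-chain aliphatic residues here: I8, L9, I18 (3).
The two groups share no amino acid, so total = 2 + 3 = 5.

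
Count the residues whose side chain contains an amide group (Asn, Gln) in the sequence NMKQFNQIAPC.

Matching residues: N1, Q4, N6, Q7.

4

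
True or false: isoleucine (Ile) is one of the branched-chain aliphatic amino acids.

True

Valine (V), leucine (L), and isoleucine (I) are the branched-chain amino acids.
Isoleucine is in this group.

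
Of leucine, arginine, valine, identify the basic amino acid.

Lysine (K), arginine (R), and histidine (H) have basic, nitrogen-containing side chains.
Of the listed options, only arginine belongs to this group.

arginine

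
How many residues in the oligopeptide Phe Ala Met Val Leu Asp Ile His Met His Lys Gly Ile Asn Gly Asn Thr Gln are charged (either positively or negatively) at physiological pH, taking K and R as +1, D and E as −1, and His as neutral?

Charged side chains at pH ~7.4: K, R (positive); D, E (negative).
Matching residues: Asp6, Lys11.

2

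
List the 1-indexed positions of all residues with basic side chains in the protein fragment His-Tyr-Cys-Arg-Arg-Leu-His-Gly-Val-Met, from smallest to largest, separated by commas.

Lysine (K), arginine (R), and histidine (H) have basic, nitrogen-containing side chains.
Matching residues: His1, Arg4, Arg5, His7.

1, 4, 5, 7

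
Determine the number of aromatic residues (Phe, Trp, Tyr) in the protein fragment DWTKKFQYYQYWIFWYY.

Matching residues: W2, F6, Y8, Y9, Y11, W12, F14, W15, Y16, Y17.

10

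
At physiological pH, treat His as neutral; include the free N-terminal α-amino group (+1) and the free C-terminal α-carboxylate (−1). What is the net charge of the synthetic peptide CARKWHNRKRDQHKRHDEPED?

At pH ~7.4 the Lys and Arg side chains are protonated (+1), the Asp and Glu side chains are deprotonated (−1), and with His taken as neutral all other side chains carry no charge.
Positive (K, R): R3, K4, R8, K9, R10, K14, R15 → +7.
Negative (D, E): D11, D17, E18, E20, D21 → −5.
The N-terminus (+1) and C-terminus (−1) cancel.
Net charge = (+7) + (−5) = +2.

+2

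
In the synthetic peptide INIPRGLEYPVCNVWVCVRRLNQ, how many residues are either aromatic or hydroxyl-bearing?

Aromatic: F, W, Y. Hydroxyl-bearing: S, T, Y.
Aromatic residues here: Y9, W15 (2).
Hydroxyl-bearing residues here: Y9 (1).
Y is in both groups, so the 1 Y residue must not be double-counted.
Total = 2 + 1 − 1 = 2.

2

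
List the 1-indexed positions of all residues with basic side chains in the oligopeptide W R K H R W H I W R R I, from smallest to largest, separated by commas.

K, R, and H are the three residues with basic side chains (ε-amine, guanidinium, and imidazole respectively).
Matching residues: R2, K3, H4, R5, H7, R10, R11.

2, 3, 4, 5, 7, 10, 11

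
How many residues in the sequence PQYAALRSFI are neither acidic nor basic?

9

Acidic: D, E. Basic: K, R, H. All other residues are neither.
Matching residues: P1, Q2, Y3, A4, A5, L6, S8, F9, I10.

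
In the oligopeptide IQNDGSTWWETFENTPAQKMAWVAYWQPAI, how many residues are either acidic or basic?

4

Acidic: D, E. Basic: H, K, R.
Acidic residues here: D4, E10, E13 (3).
Basic residues here: K19 (1).
The two groups share no amino acid, so total = 3 + 1 = 4.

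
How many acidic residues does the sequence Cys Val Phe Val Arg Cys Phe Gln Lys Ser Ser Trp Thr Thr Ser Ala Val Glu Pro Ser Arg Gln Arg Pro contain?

Aspartate (D) and glutamate (E) have carboxylic-acid side chains and are the acidic amino acids.
Matching residues: Glu18.

1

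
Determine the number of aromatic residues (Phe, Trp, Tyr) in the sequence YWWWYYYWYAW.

Matching residues: Y1, W2, W3, W4, Y5, Y6, Y7, W8, Y9, W11.

10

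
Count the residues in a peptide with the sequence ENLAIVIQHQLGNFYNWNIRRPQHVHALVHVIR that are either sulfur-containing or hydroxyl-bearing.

1

Sulfur-containing: C, M. Hydroxyl-bearing: S, T, Y.
Sulfur-containing residues here: none (0).
Hydroxyl-bearing residues here: Y15 (1).
The two groups share no amino acid, so total = 0 + 1 = 1.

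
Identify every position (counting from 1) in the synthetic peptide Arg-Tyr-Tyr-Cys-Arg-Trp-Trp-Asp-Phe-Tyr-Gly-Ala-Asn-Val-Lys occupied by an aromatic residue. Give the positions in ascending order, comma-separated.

2, 3, 6, 7, 9, 10

F, W, and Y each carry an aromatic ring on the side chain.
Matching residues: Tyr2, Tyr3, Trp6, Trp7, Phe9, Tyr10.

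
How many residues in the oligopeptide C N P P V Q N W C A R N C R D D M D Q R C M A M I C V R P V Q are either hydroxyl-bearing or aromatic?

Hydroxyl-bearing: S, T, Y. Aromatic: F, W, Y.
Hydroxyl-bearing residues here: none (0).
Aromatic residues here: W8 (1).
(Y belongs to both groups, but none appear in this sequence.) Total = 0 + 1 = 1.

1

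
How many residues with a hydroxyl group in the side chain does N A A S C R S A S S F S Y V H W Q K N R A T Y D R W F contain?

8

The –OH-bearing residues are Ser, Thr (aliphatic alcohols), and Tyr (phenol).
Matching residues: S4, S7, S9, S10, S12, Y13, T22, Y23.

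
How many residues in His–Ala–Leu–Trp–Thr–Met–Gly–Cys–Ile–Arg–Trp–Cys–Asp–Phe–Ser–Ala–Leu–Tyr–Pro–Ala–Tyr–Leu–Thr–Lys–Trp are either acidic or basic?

4

Acidic: D, E. Basic: H, K, R.
Acidic residues here: Asp13 (1).
Basic residues here: His1, Arg10, Lys24 (3).
The two groups share no amino acid, so total = 1 + 3 = 4.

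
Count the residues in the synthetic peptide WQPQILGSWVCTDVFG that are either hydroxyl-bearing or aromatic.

Hydroxyl-bearing: S, T, Y. Aromatic: F, W, Y.
Hydroxyl-bearing residues here: S8, T12 (2).
Aromatic residues here: W1, W9, F15 (3).
(Y belongs to both groups, but none appear in this sequence.) Total = 2 + 3 = 5.

5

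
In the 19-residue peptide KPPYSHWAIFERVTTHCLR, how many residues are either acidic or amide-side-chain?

Acidic: D, E. Amide-side-chain: N, Q.
Acidic residues here: E11 (1).
Amide-side-chain residues here: none (0).
The two groups share no amino acid, so total = 1 + 0 = 1.

1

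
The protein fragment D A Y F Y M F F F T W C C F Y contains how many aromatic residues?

The aromatic amino acids are Phe (F, benzyl), Trp (W, indole), and Tyr (Y, phenol).
Matching residues: Y3, F4, Y5, F7, F8, F9, W11, F14, Y15.

9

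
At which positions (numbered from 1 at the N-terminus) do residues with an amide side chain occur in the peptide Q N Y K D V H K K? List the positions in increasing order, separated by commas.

1, 2

Asparagine (N) and glutamine (Q) have uncharged amide side chains.
Matching residues: Q1, N2.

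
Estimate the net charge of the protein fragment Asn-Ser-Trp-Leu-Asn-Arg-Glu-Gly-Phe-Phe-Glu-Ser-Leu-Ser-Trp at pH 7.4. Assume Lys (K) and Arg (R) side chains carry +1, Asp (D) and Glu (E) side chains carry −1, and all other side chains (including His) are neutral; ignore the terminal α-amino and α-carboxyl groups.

-1

Positive (K, R): Arg6 → +1.
Negative (D, E): Glu7, Glu11 → −2.
Net charge = (+1) + (−2) = −1.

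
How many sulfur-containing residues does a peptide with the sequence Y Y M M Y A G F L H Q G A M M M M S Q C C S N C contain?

Cysteine (C, thiol) and methionine (M, thioether) are the two sulfur-containing amino acids.
Matching residues: M3, M4, M14, M15, M16, M17, C20, C21, C24.

9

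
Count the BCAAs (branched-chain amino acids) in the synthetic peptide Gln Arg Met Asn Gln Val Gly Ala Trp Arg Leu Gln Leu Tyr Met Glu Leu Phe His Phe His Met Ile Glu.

5

V, L, and I make up the branched-chain aliphatic group.
Matching residues: Val6, Leu11, Leu13, Leu17, Ile23.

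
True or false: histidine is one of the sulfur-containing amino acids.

Only Cys (C) and Met (M) have a sulfur atom in the side chain.
Histidine is not in this group.

False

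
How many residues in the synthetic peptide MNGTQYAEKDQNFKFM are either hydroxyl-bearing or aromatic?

Hydroxyl-bearing: S, T, Y. Aromatic: F, W, Y.
Hydroxyl-bearing residues here: T4, Y6 (2).
Aromatic residues here: Y6, F13, F15 (3).
Y is in both groups, so the 1 Y residue must not be double-counted.
Total = 2 + 3 − 1 = 4.

4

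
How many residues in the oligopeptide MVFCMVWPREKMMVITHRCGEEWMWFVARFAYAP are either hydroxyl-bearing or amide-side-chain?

Hydroxyl-bearing: S, T, Y. Amide-side-chain: N, Q.
Hydroxyl-bearing residues here: T16, Y32 (2).
Amide-side-chain residues here: none (0).
The two groups share no amino acid, so total = 2 + 0 = 2.

2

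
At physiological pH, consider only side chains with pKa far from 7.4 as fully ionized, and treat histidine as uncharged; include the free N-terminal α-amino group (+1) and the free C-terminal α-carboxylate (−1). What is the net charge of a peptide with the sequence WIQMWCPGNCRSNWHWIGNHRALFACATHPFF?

+2

The side chains ionized at physiological pH are Lys/Arg (+1) and Asp/Glu (−1); with His treated as neutral, nothing else contributes.
Positive (K, R): R11, R21 → +2.
Negative (D, E): none → −0.
The N-terminus (+1) and C-terminus (−1) cancel.
Net charge = (+2) + (−0) = +2.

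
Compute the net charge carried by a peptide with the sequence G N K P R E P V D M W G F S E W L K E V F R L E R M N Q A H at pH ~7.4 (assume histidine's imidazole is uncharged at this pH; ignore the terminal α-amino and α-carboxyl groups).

0

At pH ~7.4 the Lys and Arg side chains are protonated (+1), the Asp and Glu side chains are deprotonated (−1), and with His taken as neutral all other side chains carry no charge.
Positive (K, R): K3, R5, K18, R22, R25 → +5.
Negative (D, E): E6, D9, E15, E19, E24 → −5.
Net charge = (+5) + (−5) = 0.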